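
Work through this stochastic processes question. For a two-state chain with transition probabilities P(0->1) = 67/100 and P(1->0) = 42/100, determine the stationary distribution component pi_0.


Stationary distribution: pi_0 = p10/(p01+p10), pi_1 = p01/(p01+p10)
p01 = 0.6700, p10 = 0.4200
pi_0 = 0.3853

0.3853


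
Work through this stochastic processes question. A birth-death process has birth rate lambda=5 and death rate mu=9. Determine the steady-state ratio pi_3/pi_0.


For birth-death process, pi_n/pi_0 = (lambda/mu)^n
= (5/9)^3
= 0.1715

0.1715


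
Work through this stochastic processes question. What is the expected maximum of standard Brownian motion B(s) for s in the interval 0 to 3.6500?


E(max B(s)) = sqrt(2t/pi)
= sqrt(2*3.6500/pi)
= sqrt(2.3237)
= 1.5244

1.5244


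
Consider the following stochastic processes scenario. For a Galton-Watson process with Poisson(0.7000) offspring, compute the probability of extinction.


Since mu = 0.7000 <= 1, extinction probability = 1.

1.0000


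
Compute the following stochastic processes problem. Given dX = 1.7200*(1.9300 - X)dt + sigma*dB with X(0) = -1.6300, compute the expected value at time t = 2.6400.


E[X(t)] = mu + (X(0) - mu)*exp(-theta*t)
= 1.9300 + (-1.6300 - 1.9300)*exp(-1.7200*2.6400)
= 1.9300 + -3.5600 * 0.0107
= 1.8920

1.8920


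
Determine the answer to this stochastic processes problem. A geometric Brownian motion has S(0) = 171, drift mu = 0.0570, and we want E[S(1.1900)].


E[S(t)] = S(0) * exp(mu * t)
= 171 * exp(0.0570 * 1.1900)
= 171 * 1.0702
= 183.0014

183.0014


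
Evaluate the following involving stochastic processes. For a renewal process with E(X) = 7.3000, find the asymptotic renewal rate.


Long-run renewal rate = 1/E(X)
= 1/7.3000
= 0.1370

0.1370


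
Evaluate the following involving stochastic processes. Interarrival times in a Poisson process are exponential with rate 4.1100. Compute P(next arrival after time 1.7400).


P(X > t) = exp(-lambda * t)
= exp(-4.1100 * 1.7400)
= exp(-7.1514) = 7.8377e-04

7.8377e-04


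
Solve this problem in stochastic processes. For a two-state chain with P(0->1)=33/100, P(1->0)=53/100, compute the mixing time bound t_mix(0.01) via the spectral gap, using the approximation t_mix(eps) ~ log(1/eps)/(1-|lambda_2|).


lambda_2 = |1 - p01 - p10| = |1 - 0.3300 - 0.5300| = 0.1400
t_mix ~ log(1/eps)/(1 - |lambda_2|)
= log(100)/(1 - 0.1400) = 4.6052/0.8600
= 5.3548

5.3548


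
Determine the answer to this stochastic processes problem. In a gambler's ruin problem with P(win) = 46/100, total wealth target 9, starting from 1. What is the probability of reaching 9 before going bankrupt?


Gambler's ruin formula:
r = q/p = 0.5400/0.4600 = 1.1739
P(win) = (1 - r^i)/(1 - r^N)
= (1 - 1.1739^1)/(1 - 1.1739^9)
= 0.0538

0.0538


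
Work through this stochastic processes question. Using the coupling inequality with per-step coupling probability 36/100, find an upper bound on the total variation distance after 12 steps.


TV distance bound <= (1-delta)^n
= (1 - 0.3600)^12
= 0.6400^12
= 0.0047

0.0047


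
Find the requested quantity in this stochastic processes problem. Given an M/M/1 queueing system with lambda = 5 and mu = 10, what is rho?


rho = lambda/mu
= 5/10
= 0.5000

0.5000


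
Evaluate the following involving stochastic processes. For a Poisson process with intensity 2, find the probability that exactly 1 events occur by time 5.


P(N(t)=k) = (lambda*t)^k * exp(-lambda*t) / k!
lambda*t = 10
= 10^1 * exp(-10) / 1!
= 10 * 4.5400e-05 / 1
= 4.5400e-04

4.5400e-04


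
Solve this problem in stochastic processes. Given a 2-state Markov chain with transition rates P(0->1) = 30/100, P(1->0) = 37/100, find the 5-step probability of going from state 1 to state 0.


Computing P^5 by matrix multiplication.
P = [[0.7000, 0.3000], [0.3700, 0.6300]]
After raising P to the power 5:
P^5(1,0) = 0.5501

0.5501


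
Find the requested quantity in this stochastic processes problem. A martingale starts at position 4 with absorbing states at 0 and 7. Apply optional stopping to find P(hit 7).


By optional stopping theorem: E(M at tau) = M(0) = 4
P(hit 7)*7 + P(hit 0)*0 = 4
P(hit 7) = (4 - 0)/(7 - 0) = 4/7 = 0.5714

0.5714


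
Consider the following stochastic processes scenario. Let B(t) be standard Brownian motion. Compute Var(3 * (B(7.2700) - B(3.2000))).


Var(alpha*(B(t)-B(s))) = alpha^2 * (t-s)
= 3^2 * (7.2700 - 3.2000)
= 9 * 4.0700
= 36.6300

36.6300


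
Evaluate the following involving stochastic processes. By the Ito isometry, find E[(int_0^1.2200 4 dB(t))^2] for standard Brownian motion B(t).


By Ito isometry: E[(int f dB)^2] = int f^2 dt
= 4^2 * 1.2200
= 16 * 1.2200 = 19.5200

19.5200


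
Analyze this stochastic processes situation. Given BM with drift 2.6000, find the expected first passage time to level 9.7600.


Expected first passage time = a/mu
= 9.7600/2.6000
= 3.7538

3.7538


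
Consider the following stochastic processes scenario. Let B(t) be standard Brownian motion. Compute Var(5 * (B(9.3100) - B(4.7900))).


Var(alpha*(B(t)-B(s))) = alpha^2 * (t-s)
= 5^2 * (9.3100 - 4.7900)
= 25 * 4.5200
= 113.0000

113.0000


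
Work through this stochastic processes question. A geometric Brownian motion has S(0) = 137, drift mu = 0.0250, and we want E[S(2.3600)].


E[S(t)] = S(0) * exp(mu * t)
= 137 * exp(0.0250 * 2.3600)
= 137 * 1.0608
= 145.3262

145.3262


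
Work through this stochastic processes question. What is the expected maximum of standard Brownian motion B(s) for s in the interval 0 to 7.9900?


E(max B(s)) = sqrt(2t/pi)
= sqrt(2*7.9900/pi)
= sqrt(5.0866)
= 2.2553

2.2553


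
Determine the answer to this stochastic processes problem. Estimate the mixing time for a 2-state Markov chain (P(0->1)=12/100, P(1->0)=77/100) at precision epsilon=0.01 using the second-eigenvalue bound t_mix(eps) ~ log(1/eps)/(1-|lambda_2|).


lambda_2 = |1 - p01 - p10| = |1 - 0.1200 - 0.7700| = 0.1100
t_mix ~ log(1/eps)/(1 - |lambda_2|)
= log(100)/(1 - 0.1100) = 4.6052/0.8900
= 5.1743

5.1743


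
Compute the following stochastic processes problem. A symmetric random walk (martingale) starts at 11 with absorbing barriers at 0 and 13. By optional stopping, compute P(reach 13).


By optional stopping theorem: E(M at tau) = M(0) = 11
P(hit 13)*13 + P(hit 0)*0 = 11
P(hit 13) = (11 - 0)/(13 - 0) = 11/13 = 0.8462

0.8462


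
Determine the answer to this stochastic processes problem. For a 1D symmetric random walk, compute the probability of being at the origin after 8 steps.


P(S(8) = 0) = C(8,4) / 4^4
= 70 / 256
= 0.2734

0.2734


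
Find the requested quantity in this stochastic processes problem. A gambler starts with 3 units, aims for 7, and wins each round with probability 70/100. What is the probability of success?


Gambler's ruin formula:
r = q/p = 0.3000/0.7000 = 0.4286
P(win) = (1 - r^i)/(1 - r^N)
= (1 - 0.4286^3)/(1 - 0.4286^7)
= 0.9237

0.9237


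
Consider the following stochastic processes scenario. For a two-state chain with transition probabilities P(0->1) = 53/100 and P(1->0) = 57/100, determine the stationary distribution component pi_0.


Stationary distribution: pi_0 = p10/(p01+p10), pi_1 = p01/(p01+p10)
p01 = 0.5300, p10 = 0.5700
pi_0 = 0.5182

0.5182


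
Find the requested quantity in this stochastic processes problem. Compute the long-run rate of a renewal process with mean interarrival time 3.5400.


Long-run renewal rate = 1/E(X)
= 1/3.5400
= 0.2825

0.2825


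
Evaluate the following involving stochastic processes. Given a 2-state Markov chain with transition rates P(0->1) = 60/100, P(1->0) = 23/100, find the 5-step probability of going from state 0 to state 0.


Computing P^5 by matrix multiplication.
P = [[0.4000, 0.6000], [0.2300, 0.7700]]
After raising P to the power 5:
P^5(0,0) = 0.2772

0.2772


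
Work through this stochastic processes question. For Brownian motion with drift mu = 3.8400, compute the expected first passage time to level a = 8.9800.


Expected first passage time = a/mu
= 8.9800/3.8400
= 2.3385

2.3385


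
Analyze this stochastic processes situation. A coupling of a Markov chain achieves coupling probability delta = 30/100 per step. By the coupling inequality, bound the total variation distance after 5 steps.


TV distance bound <= (1-delta)^n
= (1 - 0.3000)^5
= 0.7000^5
= 0.1681

0.1681


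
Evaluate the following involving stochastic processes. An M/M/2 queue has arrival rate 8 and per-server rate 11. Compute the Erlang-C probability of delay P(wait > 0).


a = lambda/mu = 0.7273
rho = a/c = 0.3636
Erlang-C formula applied:
C(c,a) = 0.1939

0.1939


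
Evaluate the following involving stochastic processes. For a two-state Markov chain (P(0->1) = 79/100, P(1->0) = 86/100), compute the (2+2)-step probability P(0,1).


P^4 = P^2 * P^2
Computing via matrix multiplication of the transition matrix.
Entry (0,1) of P^4 = 0.3933

0.3933


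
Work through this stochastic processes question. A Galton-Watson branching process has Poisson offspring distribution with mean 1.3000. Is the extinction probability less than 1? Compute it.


Since mu = 1.3000 > 1, extinction prob q < 1.
Solve s = exp(mu*(s-1)) iteratively.
q = 0.5770

0.5770


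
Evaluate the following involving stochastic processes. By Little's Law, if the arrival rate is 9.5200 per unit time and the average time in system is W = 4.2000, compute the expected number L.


Little's Law: L = lambda * W
= 9.5200 * 4.2000
= 39.9840

39.9840


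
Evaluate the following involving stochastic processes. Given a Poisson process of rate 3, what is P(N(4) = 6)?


P(N(t)=k) = (lambda*t)^k * exp(-lambda*t) / k!
lambda*t = 12
= 12^6 * exp(-12) / 6!
= 2985984 * 6.1442e-06 / 720
= 0.0255

0.0255


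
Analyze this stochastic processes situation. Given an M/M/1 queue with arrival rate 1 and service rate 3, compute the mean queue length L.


rho = 1/3 = 0.3333
L = rho/(1-rho)
= 0.3333/0.6667
= 0.5000

0.5000


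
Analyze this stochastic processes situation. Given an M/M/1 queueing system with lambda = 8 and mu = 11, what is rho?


rho = lambda/mu
= 8/11
= 0.7273

0.7273


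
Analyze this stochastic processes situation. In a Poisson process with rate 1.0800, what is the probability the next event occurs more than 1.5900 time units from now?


P(X > t) = exp(-lambda * t)
= exp(-1.0800 * 1.5900)
= exp(-1.7172) = 0.1796

0.1796


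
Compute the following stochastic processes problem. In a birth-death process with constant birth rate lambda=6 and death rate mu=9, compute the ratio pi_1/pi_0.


For birth-death process, pi_n/pi_0 = (lambda/mu)^n
= (6/9)^1
= 0.6667

0.6667


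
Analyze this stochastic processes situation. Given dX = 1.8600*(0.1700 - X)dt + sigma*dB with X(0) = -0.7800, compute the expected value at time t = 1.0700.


E[X(t)] = mu + (X(0) - mu)*exp(-theta*t)
= 0.1700 + (-0.7800 - 0.1700)*exp(-1.8600*1.0700)
= 0.1700 + -0.9500 * 0.1367
= 0.0402

0.0402


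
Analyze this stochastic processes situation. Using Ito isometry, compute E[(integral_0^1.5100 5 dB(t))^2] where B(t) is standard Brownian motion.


By Ito isometry: E[(int f dB)^2] = int f^2 dt
= 5^2 * 1.5100
= 25 * 1.5100 = 37.7500

37.7500


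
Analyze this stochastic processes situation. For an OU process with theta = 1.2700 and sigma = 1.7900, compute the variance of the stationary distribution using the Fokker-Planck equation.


Stationary variance = sigma^2 / (2*theta)
= 1.7900^2 / (2*1.2700)
= 3.2041 / 2.5400
= 1.2615

1.2615


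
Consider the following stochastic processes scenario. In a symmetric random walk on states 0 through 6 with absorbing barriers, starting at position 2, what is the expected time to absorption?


For symmetric RW on 0,...,N with absorbing barriers, E(i) = i*(N-i)
E(2) = 2 * 4 = 8

8


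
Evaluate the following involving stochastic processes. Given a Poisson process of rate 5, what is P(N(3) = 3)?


P(N(t)=k) = (lambda*t)^k * exp(-lambda*t) / k!
lambda*t = 15
= 15^3 * exp(-15) / 3!
= 3375 * 3.0590e-07 / 6
= 1.7207e-04

1.7207e-04


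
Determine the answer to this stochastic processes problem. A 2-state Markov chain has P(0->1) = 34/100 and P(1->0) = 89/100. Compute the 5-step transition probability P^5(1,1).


Computing P^5 by matrix multiplication.
P = [[0.6600, 0.3400], [0.8900, 0.1100]]
After raising P to the power 5:
P^5(1,1) = 0.2760

0.2760


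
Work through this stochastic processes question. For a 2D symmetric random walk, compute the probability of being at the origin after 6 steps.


P = C(6,3)^2 / 4^6
= 20^2 / 4096
= 400 / 4096
= 0.0977

0.0977


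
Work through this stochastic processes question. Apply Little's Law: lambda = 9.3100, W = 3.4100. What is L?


Little's Law: L = lambda * W
= 9.3100 * 3.4100
= 31.7471

31.7471


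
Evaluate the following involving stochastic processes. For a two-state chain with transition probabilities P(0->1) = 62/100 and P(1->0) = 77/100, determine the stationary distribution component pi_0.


Stationary distribution: pi_0 = p10/(p01+p10), pi_1 = p01/(p01+p10)
p01 = 0.6200, p10 = 0.7700
pi_0 = 0.5540

0.5540


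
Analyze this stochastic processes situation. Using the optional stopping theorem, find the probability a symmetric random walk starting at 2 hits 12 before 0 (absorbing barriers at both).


By optional stopping theorem: E(M at tau) = M(0) = 2
P(hit 12)*12 + P(hit 0)*0 = 2
P(hit 12) = (2 - 0)/(12 - 0) = 1/6 = 0.1667

0.1667


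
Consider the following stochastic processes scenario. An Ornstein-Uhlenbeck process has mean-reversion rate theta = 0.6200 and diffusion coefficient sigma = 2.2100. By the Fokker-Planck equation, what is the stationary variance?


Stationary variance = sigma^2 / (2*theta)
= 2.2100^2 / (2*0.6200)
= 4.8841 / 1.2400
= 3.9388

3.9388


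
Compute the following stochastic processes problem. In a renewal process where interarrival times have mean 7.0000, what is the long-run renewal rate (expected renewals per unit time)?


Long-run renewal rate = 1/E(X)
= 1/7.0000
= 0.1429

0.1429


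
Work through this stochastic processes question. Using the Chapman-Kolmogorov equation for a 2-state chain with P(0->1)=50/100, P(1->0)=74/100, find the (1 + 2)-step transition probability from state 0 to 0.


P^3 = P^1 * P^2
Computing via matrix multiplication of the transition matrix.
Entry (0,0) of P^3 = 0.5912

0.5912


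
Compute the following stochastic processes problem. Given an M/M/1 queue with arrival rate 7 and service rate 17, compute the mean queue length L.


rho = 7/17 = 0.4118
L = rho/(1-rho)
= 0.4118/0.5882
= 0.7000

0.7000


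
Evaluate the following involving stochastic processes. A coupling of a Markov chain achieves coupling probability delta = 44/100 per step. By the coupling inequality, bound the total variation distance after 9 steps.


TV distance bound <= (1-delta)^n
= (1 - 0.4400)^9
= 0.5600^9
= 0.0054

0.0054


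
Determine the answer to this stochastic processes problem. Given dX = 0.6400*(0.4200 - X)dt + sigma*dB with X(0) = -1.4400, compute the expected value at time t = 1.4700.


E[X(t)] = mu + (X(0) - mu)*exp(-theta*t)
= 0.4200 + (-1.4400 - 0.4200)*exp(-0.6400*1.4700)
= 0.4200 + -1.8600 * 0.3903
= -0.3060

-0.3060


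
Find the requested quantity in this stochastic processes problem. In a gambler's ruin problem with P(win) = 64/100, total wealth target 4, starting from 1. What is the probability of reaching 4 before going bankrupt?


Gambler's ruin formula:
r = q/p = 0.3600/0.6400 = 0.5625
P(win) = (1 - r^i)/(1 - r^N)
= (1 - 0.5625^1)/(1 - 0.5625^4)
= 0.4862

0.4862


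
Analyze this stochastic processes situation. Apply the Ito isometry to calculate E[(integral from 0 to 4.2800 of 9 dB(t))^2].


By Ito isometry: E[(int f dB)^2] = int f^2 dt
= 9^2 * 4.2800
= 81 * 4.2800 = 346.6800

346.6800


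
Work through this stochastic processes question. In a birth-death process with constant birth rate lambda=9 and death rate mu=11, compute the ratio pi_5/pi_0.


For birth-death process, pi_n/pi_0 = (lambda/mu)^n
= (9/11)^5
= 0.3666

0.3666


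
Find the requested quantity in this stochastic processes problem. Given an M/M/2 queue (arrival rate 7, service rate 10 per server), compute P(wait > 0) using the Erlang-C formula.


a = lambda/mu = 0.7000
rho = a/c = 0.3500
Erlang-C formula applied:
C(c,a) = 0.1815

0.1815


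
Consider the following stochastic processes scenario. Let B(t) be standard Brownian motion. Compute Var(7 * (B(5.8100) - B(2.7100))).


Var(alpha*(B(t)-B(s))) = alpha^2 * (t-s)
= 7^2 * (5.8100 - 2.7100)
= 49 * 3.1000
= 151.9000

151.9000


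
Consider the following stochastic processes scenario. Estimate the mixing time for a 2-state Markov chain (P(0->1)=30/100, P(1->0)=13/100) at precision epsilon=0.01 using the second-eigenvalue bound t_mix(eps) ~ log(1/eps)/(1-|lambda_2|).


lambda_2 = |1 - p01 - p10| = |1 - 0.3000 - 0.1300| = 0.5700
t_mix ~ log(1/eps)/(1 - |lambda_2|)
= log(100)/(1 - 0.5700) = 4.6052/0.4300
= 10.7097

10.7097


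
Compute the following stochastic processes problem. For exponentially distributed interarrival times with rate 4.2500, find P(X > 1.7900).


P(X > t) = exp(-lambda * t)
= exp(-4.2500 * 1.7900)
= exp(-7.6075) = 4.9671e-04

4.9671e-04


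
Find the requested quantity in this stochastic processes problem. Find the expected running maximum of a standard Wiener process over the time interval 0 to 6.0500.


E(max B(s)) = sqrt(2t/pi)
= sqrt(2*6.0500/pi)
= sqrt(3.8515)
= 1.9625

1.9625


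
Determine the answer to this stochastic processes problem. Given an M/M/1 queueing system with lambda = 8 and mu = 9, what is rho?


rho = lambda/mu
= 8/9
= 0.8889

0.8889


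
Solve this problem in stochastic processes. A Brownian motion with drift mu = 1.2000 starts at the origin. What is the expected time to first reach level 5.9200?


Expected first passage time = a/mu
= 5.9200/1.2000
= 4.9333

4.9333


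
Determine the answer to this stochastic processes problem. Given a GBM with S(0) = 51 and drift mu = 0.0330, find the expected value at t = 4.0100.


E[S(t)] = S(0) * exp(mu * t)
= 51 * exp(0.0330 * 4.0100)
= 51 * 1.1415
= 58.2157

58.2157


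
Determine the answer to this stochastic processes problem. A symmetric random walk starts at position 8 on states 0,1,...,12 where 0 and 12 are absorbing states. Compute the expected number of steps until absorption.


For symmetric RW on 0,...,N with absorbing barriers, E(i) = i*(N-i)
E(8) = 8 * 4 = 32

32


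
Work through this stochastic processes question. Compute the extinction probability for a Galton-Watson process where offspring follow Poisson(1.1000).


Since mu = 1.1000 > 1, extinction prob q < 1.
Solve s = exp(mu*(s-1)) iteratively.
q = 0.8239

0.8239


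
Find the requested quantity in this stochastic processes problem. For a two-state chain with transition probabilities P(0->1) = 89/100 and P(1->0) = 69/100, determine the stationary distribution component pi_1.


Stationary distribution: pi_0 = p10/(p01+p10), pi_1 = p01/(p01+p10)
p01 = 0.8900, p10 = 0.6900
pi_1 = 0.5633

0.5633


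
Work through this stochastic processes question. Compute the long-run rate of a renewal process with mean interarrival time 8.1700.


Long-run renewal rate = 1/E(X)
= 1/8.1700
= 0.1224

0.1224


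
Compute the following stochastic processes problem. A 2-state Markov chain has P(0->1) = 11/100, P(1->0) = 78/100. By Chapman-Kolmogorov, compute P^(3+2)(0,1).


P^5 = P^3 * P^2
Computing via matrix multiplication of the transition matrix.
Entry (0,1) of P^5 = 0.1236

0.1236


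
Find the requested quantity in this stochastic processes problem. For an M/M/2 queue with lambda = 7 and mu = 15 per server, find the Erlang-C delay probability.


a = lambda/mu = 0.4667
rho = a/c = 0.2333
Erlang-C formula applied:
C(c,a) = 0.0883

0.0883


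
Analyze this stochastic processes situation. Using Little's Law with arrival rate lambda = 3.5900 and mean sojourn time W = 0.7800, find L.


Little's Law: L = lambda * W
= 3.5900 * 0.7800
= 2.8002

2.8002


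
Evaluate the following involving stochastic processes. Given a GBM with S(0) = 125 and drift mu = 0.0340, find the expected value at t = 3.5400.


E[S(t)] = S(0) * exp(mu * t)
= 125 * exp(0.0340 * 3.5400)
= 125 * 1.1279
= 140.9879

140.9879


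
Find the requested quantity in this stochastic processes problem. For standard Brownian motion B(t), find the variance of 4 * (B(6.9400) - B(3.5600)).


Var(alpha*(B(t)-B(s))) = alpha^2 * (t-s)
= 4^2 * (6.9400 - 3.5600)
= 16 * 3.3800
= 54.0800

54.0800


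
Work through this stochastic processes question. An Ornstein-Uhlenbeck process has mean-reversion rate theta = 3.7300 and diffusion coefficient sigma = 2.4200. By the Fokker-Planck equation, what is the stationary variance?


Stationary variance = sigma^2 / (2*theta)
= 2.4200^2 / (2*3.7300)
= 5.8564 / 7.4600
= 0.7850

0.7850


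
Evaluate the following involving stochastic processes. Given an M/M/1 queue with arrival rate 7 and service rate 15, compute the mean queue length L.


rho = 7/15 = 0.4667
L = rho/(1-rho)
= 0.4667/0.5333
= 0.8750

0.8750


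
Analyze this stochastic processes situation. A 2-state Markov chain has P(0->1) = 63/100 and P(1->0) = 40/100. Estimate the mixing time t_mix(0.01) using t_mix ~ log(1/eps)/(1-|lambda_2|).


lambda_2 = |1 - p01 - p10| = |1 - 0.6300 - 0.4000| = 0.0300
t_mix ~ log(1/eps)/(1 - |lambda_2|)
= log(100)/(1 - 0.0300) = 4.6052/0.9700
= 4.7476

4.7476


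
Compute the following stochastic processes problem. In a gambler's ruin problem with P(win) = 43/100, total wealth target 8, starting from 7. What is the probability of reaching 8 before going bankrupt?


Gambler's ruin formula:
r = q/p = 0.5700/0.4300 = 1.3256
P(win) = (1 - r^i)/(1 - r^N)
= (1 - 1.3256^7)/(1 - 1.3256^8)
= 0.7256

0.7256


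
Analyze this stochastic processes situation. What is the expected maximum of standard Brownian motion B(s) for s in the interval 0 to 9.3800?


E(max B(s)) = sqrt(2t/pi)
= sqrt(2*9.3800/pi)
= sqrt(5.9715)
= 2.4437

2.4437


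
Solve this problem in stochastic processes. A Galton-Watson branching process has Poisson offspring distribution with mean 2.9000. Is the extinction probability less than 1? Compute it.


Since mu = 2.9000 > 1, extinction prob q < 1.
Solve s = exp(mu*(s-1)) iteratively.
q = 0.0668

0.0668


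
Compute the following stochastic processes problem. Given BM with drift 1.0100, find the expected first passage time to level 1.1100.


Expected first passage time = a/mu
= 1.1100/1.0100
= 1.0990

1.0990


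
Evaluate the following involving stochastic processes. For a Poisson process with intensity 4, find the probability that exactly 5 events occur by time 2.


P(N(t)=k) = (lambda*t)^k * exp(-lambda*t) / k!
lambda*t = 8
= 8^5 * exp(-8) / 5!
= 32768 * 3.3546e-04 / 120
= 0.0916

0.0916


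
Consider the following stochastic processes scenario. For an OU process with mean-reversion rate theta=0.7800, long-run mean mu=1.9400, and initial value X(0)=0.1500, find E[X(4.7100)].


E[X(t)] = mu + (X(0) - mu)*exp(-theta*t)
= 1.9400 + (0.1500 - 1.9400)*exp(-0.7800*4.7100)
= 1.9400 + -1.7900 * 0.0254
= 1.8946

1.8946


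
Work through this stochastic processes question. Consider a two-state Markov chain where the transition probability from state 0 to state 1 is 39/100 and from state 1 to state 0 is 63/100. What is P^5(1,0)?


Computing P^5 by matrix multiplication.
P = [[0.6100, 0.3900], [0.6300, 0.3700]]
After raising P to the power 5:
P^5(1,0) = 0.6176

0.6176


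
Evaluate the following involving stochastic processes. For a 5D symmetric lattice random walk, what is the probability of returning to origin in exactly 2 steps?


P(return in 2 steps) = P(reverse first step) = 1/(2d)
= 1/10
= 0.1000

0.1000


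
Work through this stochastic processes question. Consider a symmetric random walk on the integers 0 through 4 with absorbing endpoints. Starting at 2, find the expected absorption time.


For symmetric RW on 0,...,N with absorbing barriers, E(i) = i*(N-i)
E(2) = 2 * 2 = 4

4


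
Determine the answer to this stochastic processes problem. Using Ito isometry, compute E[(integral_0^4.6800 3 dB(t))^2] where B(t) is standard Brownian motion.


By Ito isometry: E[(int f dB)^2] = int f^2 dt
= 3^2 * 4.6800
= 9 * 4.6800 = 42.1200

42.1200


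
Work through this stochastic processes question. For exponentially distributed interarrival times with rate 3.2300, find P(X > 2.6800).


P(X > t) = exp(-lambda * t)
= exp(-3.2300 * 2.6800)
= exp(-8.6564) = 1.7401e-04

1.7401e-04


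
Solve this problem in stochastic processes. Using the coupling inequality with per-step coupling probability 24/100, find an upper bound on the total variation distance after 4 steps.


TV distance bound <= (1-delta)^n
= (1 - 0.2400)^4
= 0.7600^4
= 0.3336

0.3336


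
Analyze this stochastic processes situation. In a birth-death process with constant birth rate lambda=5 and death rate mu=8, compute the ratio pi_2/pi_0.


For birth-death process, pi_n/pi_0 = (lambda/mu)^n
= (5/8)^2
= 0.3906

0.3906


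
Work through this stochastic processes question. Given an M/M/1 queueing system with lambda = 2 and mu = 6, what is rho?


rho = lambda/mu
= 2/6
= 0.3333

0.3333


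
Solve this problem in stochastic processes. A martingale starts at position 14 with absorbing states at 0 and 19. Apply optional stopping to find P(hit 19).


By optional stopping theorem: E(M at tau) = M(0) = 14
P(hit 19)*19 + P(hit 0)*0 = 14
P(hit 19) = (14 - 0)/(19 - 0) = 14/19 = 0.7368

0.7368


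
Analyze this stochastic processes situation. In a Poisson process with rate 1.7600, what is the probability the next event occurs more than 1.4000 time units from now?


P(X > t) = exp(-lambda * t)
= exp(-1.7600 * 1.4000)
= exp(-2.4640) = 0.0851

0.0851


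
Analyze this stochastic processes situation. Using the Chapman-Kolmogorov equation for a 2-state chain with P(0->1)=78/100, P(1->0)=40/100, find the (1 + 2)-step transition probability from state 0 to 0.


P^3 = P^1 * P^2
Computing via matrix multiplication of the transition matrix.
Entry (0,0) of P^3 = 0.3351

0.3351


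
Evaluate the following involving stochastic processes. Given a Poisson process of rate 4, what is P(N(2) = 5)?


P(N(t)=k) = (lambda*t)^k * exp(-lambda*t) / k!
lambda*t = 8
= 8^5 * exp(-8) / 5!
= 32768 * 3.3546e-04 / 120
= 0.0916

0.0916


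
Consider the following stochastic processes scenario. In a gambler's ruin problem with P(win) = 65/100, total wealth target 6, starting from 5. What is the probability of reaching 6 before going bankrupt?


Gambler's ruin formula:
r = q/p = 0.3500/0.6500 = 0.5385
P(win) = (1 - r^i)/(1 - r^N)
= (1 - 0.5385^5)/(1 - 0.5385^6)
= 0.9786

0.9786


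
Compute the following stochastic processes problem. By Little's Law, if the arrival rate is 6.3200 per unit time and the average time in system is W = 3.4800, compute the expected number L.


Little's Law: L = lambda * W
= 6.3200 * 3.4800
= 21.9936

21.9936


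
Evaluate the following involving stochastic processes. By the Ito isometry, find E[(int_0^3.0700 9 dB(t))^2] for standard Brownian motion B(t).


By Ito isometry: E[(int f dB)^2] = int f^2 dt
= 9^2 * 3.0700
= 81 * 3.0700 = 248.6700

248.6700


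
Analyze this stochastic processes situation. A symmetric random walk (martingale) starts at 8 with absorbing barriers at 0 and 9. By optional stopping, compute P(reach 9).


By optional stopping theorem: E(M at tau) = M(0) = 8
P(hit 9)*9 + P(hit 0)*0 = 8
P(hit 9) = (8 - 0)/(9 - 0) = 8/9 = 0.8889

0.8889


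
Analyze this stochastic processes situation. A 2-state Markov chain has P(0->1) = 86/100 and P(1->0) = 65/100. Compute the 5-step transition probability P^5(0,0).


Computing P^5 by matrix multiplication.
P = [[0.1400, 0.8600], [0.6500, 0.3500]]
After raising P to the power 5:
P^5(0,0) = 0.4108

0.4108


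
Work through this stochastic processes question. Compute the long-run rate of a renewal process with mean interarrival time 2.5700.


Long-run renewal rate = 1/E(X)
= 1/2.5700
= 0.3891

0.3891


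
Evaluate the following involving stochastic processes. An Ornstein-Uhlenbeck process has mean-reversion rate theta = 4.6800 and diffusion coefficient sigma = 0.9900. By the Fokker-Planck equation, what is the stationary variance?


Stationary variance = sigma^2 / (2*theta)
= 0.9900^2 / (2*4.6800)
= 0.9801 / 9.3600
= 0.1047

0.1047


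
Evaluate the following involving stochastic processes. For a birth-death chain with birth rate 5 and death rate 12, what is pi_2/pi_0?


For birth-death process, pi_n/pi_0 = (lambda/mu)^n
= (5/12)^2
= 0.1736

0.1736


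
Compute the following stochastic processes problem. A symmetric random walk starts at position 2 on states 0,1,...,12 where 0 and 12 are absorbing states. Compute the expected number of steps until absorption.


For symmetric RW on 0,...,N with absorbing barriers, E(i) = i*(N-i)
E(2) = 2 * 10 = 20

20


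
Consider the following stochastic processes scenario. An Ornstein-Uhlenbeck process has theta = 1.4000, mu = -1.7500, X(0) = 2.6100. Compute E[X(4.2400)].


E[X(t)] = mu + (X(0) - mu)*exp(-theta*t)
= -1.7500 + (2.6100 - -1.7500)*exp(-1.4000*4.2400)
= -1.7500 + 4.3600 * 0.0026
= -1.7385

-1.7385


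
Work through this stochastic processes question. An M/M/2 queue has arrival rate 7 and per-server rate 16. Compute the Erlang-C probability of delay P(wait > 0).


a = lambda/mu = 0.4375
rho = a/c = 0.2188
Erlang-C formula applied:
C(c,a) = 0.0785

0.0785


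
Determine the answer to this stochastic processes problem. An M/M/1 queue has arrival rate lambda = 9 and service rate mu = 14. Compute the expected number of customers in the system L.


rho = 9/14 = 0.6429
L = rho/(1-rho)
= 0.6429/0.3571
= 1.8000

1.8000


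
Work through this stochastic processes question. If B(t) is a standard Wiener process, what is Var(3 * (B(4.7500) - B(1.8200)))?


Var(alpha*(B(t)-B(s))) = alpha^2 * (t-s)
= 3^2 * (4.7500 - 1.8200)
= 9 * 2.9300
= 26.3700

26.3700


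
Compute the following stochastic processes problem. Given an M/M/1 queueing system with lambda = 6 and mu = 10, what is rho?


rho = lambda/mu
= 6/10
= 0.6000

0.6000


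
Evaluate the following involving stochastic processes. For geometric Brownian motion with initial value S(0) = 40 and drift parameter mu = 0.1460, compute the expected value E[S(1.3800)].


E[S(t)] = S(0) * exp(mu * t)
= 40 * exp(0.1460 * 1.3800)
= 40 * 1.2232
= 48.9285

48.9285


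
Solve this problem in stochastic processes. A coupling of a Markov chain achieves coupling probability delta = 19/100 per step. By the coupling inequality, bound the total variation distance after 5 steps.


TV distance bound <= (1-delta)^n
= (1 - 0.1900)^5
= 0.8100^5
= 0.3487

0.3487


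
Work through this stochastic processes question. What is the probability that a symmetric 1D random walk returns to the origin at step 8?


P(S(8) = 0) = C(8,4) / 4^4
= 70 / 256
= 0.2734

0.2734


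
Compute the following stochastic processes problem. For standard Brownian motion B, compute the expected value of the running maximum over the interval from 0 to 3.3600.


E(max B(s)) = sqrt(2t/pi)
= sqrt(2*3.3600/pi)
= sqrt(2.1390)
= 1.4625

1.4625


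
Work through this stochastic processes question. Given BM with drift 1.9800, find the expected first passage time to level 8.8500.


Expected first passage time = a/mu
= 8.8500/1.9800
= 4.4697

4.4697


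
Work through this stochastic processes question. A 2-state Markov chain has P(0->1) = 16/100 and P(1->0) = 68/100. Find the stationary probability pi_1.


Stationary distribution: pi_0 = p10/(p01+p10), pi_1 = p01/(p01+p10)
p01 = 0.1600, p10 = 0.6800
pi_1 = 0.1905

0.1905


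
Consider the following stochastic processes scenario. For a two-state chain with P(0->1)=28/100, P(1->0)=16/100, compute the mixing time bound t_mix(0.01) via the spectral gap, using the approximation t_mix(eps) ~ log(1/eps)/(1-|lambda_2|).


lambda_2 = |1 - p01 - p10| = |1 - 0.2800 - 0.1600| = 0.5600
t_mix ~ log(1/eps)/(1 - |lambda_2|)
= log(100)/(1 - 0.5600) = 4.6052/0.4400
= 10.4663

10.4663


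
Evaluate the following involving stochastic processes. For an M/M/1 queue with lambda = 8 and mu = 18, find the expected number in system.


rho = 8/18 = 0.4444
L = rho/(1-rho)
= 0.4444/0.5556
= 0.8000

0.8000


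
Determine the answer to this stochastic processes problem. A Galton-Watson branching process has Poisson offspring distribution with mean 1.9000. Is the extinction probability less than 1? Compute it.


Since mu = 1.9000 > 1, extinction prob q < 1.
Solve s = exp(mu*(s-1)) iteratively.
q = 0.2328

0.2328


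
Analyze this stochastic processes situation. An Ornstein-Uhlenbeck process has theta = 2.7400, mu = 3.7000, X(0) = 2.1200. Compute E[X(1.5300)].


E[X(t)] = mu + (X(0) - mu)*exp(-theta*t)
= 3.7000 + (2.1200 - 3.7000)*exp(-2.7400*1.5300)
= 3.7000 + -1.5800 * 0.0151
= 3.6761

3.6761


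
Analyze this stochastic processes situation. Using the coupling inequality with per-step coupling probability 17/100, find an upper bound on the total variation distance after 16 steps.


TV distance bound <= (1-delta)^n
= (1 - 0.1700)^16
= 0.8300^16
= 0.0507

0.0507


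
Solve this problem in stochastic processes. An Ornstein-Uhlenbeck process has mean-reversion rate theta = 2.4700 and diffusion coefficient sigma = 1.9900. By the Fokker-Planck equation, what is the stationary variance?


Stationary variance = sigma^2 / (2*theta)
= 1.9900^2 / (2*2.4700)
= 3.9601 / 4.9400
= 0.8016

0.8016


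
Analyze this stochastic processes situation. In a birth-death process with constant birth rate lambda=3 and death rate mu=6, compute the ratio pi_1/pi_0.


For birth-death process, pi_n/pi_0 = (lambda/mu)^n
= (3/6)^1
= 0.5000

0.5000


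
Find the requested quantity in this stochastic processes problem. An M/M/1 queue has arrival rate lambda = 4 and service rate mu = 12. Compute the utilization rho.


rho = lambda/mu
= 4/12
= 0.3333

0.3333


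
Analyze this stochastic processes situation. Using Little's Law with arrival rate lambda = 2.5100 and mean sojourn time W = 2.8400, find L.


Little's Law: L = lambda * W
= 2.5100 * 2.8400
= 7.1284

7.1284


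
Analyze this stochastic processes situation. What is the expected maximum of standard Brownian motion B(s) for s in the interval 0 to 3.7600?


E(max B(s)) = sqrt(2t/pi)
= sqrt(2*3.7600/pi)
= sqrt(2.3937)
= 1.5472

1.5472


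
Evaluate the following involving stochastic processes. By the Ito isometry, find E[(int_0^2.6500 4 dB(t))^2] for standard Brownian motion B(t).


By Ito isometry: E[(int f dB)^2] = int f^2 dt
= 4^2 * 2.6500
= 16 * 2.6500 = 42.4000

42.4000


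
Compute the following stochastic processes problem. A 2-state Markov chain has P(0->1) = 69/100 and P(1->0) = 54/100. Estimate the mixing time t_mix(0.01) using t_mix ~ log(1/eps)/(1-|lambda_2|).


lambda_2 = |1 - p01 - p10| = |1 - 0.6900 - 0.5400| = 0.2300
t_mix ~ log(1/eps)/(1 - |lambda_2|)
= log(100)/(1 - 0.2300) = 4.6052/0.7700
= 5.9807

5.9807


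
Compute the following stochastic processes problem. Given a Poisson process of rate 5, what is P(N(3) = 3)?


P(N(t)=k) = (lambda*t)^k * exp(-lambda*t) / k!
lambda*t = 15
= 15^3 * exp(-15) / 3!
= 3375 * 3.0590e-07 / 6
= 1.7207e-04

1.7207e-04


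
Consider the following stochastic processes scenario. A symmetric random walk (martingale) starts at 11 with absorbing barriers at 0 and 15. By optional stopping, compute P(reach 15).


By optional stopping theorem: E(M at tau) = M(0) = 11
P(hit 15)*15 + P(hit 0)*0 = 11
P(hit 15) = (11 - 0)/(15 - 0) = 11/15 = 0.7333

0.7333


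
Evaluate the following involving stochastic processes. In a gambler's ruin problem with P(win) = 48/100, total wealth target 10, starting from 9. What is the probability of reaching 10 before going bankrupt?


Gambler's ruin formula:
r = q/p = 0.5200/0.4800 = 1.0833
P(win) = (1 - r^i)/(1 - r^N)
= (1 - 1.0833^9)/(1 - 1.0833^10)
= 0.8604

0.8604


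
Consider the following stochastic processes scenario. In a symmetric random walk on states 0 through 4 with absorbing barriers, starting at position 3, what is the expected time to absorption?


For symmetric RW on 0,...,N with absorbing barriers, E(i) = i*(N-i)
E(3) = 3 * 1 = 3

3


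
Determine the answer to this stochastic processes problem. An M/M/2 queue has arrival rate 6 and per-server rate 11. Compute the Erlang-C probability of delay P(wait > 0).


a = lambda/mu = 0.5455
rho = a/c = 0.2727
Erlang-C formula applied:
C(c,a) = 0.1169

0.1169


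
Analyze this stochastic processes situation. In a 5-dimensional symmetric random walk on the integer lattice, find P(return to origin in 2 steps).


P(return in 2 steps) = P(reverse first step) = 1/(2d)
= 1/10
= 0.1000

0.1000


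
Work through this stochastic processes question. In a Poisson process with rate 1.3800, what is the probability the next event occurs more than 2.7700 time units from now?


P(X > t) = exp(-lambda * t)
= exp(-1.3800 * 2.7700)
= exp(-3.8226) = 0.0219

0.0219


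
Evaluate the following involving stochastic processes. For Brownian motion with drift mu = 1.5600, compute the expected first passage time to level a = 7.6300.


Expected first passage time = a/mu
= 7.6300/1.5600
= 4.8910

4.8910


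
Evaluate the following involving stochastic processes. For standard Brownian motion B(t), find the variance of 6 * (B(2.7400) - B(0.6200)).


Var(alpha*(B(t)-B(s))) = alpha^2 * (t-s)
= 6^2 * (2.7400 - 0.6200)
= 36 * 2.1200
= 76.3200

76.3200


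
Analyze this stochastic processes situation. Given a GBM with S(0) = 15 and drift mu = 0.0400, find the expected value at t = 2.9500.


E[S(t)] = S(0) * exp(mu * t)
= 15 * exp(0.0400 * 2.9500)
= 15 * 1.1252
= 16.8787

16.8787


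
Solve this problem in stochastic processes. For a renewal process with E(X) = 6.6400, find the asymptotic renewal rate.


Long-run renewal rate = 1/E(X)
= 1/6.6400
= 0.1506

0.1506


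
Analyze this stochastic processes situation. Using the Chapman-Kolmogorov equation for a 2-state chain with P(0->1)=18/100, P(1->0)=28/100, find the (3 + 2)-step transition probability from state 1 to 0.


P^5 = P^3 * P^2
Computing via matrix multiplication of the transition matrix.
Entry (1,0) of P^5 = 0.5807

0.5807


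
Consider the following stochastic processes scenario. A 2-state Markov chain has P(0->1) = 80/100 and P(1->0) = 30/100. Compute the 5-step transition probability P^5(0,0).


Computing P^5 by matrix multiplication.
P = [[0.2000, 0.8000], [0.3000, 0.7000]]
After raising P to the power 5:
P^5(0,0) = 0.2727

0.2727


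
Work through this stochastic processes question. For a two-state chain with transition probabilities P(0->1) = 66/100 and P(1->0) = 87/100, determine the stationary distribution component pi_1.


Stationary distribution: pi_0 = p10/(p01+p10), pi_1 = p01/(p01+p10)
p01 = 0.6600, p10 = 0.8700
pi_1 = 0.4314

0.4314


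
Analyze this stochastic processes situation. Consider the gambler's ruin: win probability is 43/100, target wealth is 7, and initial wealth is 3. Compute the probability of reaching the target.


Gambler's ruin formula:
r = q/p = 0.5700/0.4300 = 1.3256
P(win) = (1 - r^i)/(1 - r^N)
= (1 - 1.3256^3)/(1 - 1.3256^7)
= 0.2147

0.2147


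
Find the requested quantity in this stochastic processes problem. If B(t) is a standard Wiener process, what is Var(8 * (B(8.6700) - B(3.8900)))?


Var(alpha*(B(t)-B(s))) = alpha^2 * (t-s)
= 8^2 * (8.6700 - 3.8900)
= 64 * 4.7800
= 305.9200

305.9200
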